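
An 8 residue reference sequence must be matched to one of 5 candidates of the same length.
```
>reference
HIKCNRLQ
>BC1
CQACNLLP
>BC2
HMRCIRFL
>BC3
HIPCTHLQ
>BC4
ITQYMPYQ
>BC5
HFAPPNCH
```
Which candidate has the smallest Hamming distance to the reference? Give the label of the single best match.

BC3

BC1 differs at 5 residues; BC2 differs at 5 residues; BC3 differs at 3 residues; BC4 differs at 7 residues; BC5 differs at 7 residues. The closest is BC3.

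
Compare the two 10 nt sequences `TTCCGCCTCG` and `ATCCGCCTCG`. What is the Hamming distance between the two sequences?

Mismatches (1-based): position 1: T→A.

1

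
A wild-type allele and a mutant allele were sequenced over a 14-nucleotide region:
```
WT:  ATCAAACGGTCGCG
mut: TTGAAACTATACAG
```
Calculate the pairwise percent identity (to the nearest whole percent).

50%

Mismatches at positions 1, 3, 8, 9, 11, 12, 13 (1-based): 7 of 14.
Identical positions: 7/14 = 50% → 50%.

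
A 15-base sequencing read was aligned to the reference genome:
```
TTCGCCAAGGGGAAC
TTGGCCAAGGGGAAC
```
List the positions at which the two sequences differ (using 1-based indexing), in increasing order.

Scanning 1-based: 3: C/G.

3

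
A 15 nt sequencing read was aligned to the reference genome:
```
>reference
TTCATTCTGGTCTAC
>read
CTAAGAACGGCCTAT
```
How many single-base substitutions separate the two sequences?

Comparing position by position, 8 positions differ: 1 (T/C), 3 (C/A), 5 (T/G), 6 (T/A), 7 (C/A), 8 (T/C), 11 (T/C), 15 (C/T).

8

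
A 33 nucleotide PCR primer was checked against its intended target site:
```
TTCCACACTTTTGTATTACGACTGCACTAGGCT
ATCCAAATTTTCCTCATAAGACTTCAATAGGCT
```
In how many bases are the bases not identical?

The sequences differ at bases 1, 6, 8, 12, 13, 15, 16, 19, 24, 27 (1-based) — 10 in total.

10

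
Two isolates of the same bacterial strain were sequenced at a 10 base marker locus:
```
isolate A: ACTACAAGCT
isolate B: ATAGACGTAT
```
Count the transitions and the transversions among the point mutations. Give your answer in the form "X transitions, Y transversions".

3 transitions, 5 transversions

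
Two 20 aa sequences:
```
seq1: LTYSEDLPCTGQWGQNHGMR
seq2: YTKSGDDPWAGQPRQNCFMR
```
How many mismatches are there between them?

10

Comparing position by position, 10 residues differ: 1 (L/Y), 3 (Y/K), 5 (E/G), 7 (L/D), 9 (C/W), 10 (T/A), 13 (W/P), 14 (G/R), 17 (H/C), 18 (G/F).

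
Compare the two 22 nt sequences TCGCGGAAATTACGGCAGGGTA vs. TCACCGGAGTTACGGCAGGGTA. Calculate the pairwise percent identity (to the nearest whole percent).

82%

Mismatches at positions 3, 5, 7, 9 (1-based): 4 of 22.
Identical positions: 18/22 = 81.82% → 82%.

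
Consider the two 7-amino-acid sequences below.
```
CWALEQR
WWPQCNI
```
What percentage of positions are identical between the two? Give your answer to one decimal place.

14.3%

6 positions differ (1, 3, 4, 5, 6, 7), so 1 of 7 match: 1/7 = 14.29%.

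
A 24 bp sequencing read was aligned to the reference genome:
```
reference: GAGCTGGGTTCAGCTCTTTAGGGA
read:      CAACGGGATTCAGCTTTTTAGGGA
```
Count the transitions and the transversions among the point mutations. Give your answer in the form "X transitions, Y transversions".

3 transitions, 2 transversions

Transitions (purine↔purine or pyrimidine↔pyrimidine): 3 G→A, 8 G→A, 16 C→T.
Transversions (purine↔pyrimidine): 1 G→C, 5 T→G.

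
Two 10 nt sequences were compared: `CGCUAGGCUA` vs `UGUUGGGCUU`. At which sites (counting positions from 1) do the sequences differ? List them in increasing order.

Scanning 1-based: 1: C/U; 3: C/U; 5: A/G; 10: A/U.

1, 3, 5, 10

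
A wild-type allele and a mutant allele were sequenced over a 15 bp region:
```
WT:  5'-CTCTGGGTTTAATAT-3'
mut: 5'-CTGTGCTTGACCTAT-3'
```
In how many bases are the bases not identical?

Mismatches (1-based): base 3: C→G; base 6: G→C; base 7: G→T; base 9: T→G; base 10: T→A; base 11: A→C; base 12: A→C.

7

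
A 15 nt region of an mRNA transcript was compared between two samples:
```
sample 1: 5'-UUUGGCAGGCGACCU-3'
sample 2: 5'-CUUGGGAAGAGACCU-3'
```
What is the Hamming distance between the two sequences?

Mismatches (1-based): position 1: U→C; position 6: C→G; position 8: G→A; position 10: C→A.

4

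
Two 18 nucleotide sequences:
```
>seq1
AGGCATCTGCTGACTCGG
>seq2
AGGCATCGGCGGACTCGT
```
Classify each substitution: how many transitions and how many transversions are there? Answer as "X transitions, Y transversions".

Transitions (purine↔purine or pyrimidine↔pyrimidine): none.
Transversions (purine↔pyrimidine): 8 T→G, 11 T→G, 18 G→T.

0 transitions, 3 transversions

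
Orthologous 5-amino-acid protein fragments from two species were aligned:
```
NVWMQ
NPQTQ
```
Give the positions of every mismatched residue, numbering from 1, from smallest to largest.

2, 3, 4

Scanning 1-based: 2: V/P; 3: W/Q; 4: M/T.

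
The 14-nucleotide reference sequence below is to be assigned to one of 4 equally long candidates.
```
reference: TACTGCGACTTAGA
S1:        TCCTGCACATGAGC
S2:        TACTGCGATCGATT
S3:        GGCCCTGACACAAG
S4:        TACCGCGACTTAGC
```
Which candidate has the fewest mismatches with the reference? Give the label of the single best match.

S1 differs at 6 bases; S2 differs at 5 bases; S3 differs at 9 bases; S4 differs at 2 bases. The closest is S4.

S4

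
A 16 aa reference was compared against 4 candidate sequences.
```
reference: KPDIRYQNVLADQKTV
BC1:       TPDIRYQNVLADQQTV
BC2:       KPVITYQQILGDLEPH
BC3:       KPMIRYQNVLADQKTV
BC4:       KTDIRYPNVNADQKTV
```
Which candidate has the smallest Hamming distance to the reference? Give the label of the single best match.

BC3

BC1 differs at 2 positions; BC2 differs at 9 positions; BC3 differs at 1 position; BC4 differs at 3 positions. The closest is BC3.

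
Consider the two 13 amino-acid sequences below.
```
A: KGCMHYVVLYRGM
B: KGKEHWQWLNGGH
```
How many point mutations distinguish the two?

8

The sequences differ at positions 3, 4, 6, 7, 8, 10, 11, 13 (1-based) — 8 in total.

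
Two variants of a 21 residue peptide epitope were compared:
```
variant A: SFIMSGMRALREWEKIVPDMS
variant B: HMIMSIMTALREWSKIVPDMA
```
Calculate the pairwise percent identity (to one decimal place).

71.4%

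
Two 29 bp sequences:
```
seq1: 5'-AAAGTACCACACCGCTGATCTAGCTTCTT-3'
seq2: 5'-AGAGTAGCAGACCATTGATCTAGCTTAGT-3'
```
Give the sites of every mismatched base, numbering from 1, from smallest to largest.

Differences at site 2 (A→G), site 7 (C→G), site 10 (C→G), site 14 (G→A), site 15 (C→T), site 27 (C→A), site 28 (T→G).

2, 7, 10, 14, 15, 27, 28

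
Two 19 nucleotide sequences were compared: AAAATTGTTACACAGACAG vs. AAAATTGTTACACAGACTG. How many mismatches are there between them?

1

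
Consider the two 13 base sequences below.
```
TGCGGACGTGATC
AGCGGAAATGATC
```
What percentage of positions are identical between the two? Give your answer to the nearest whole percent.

3 positions differ (1, 7, 8), so 10 of 13 match: 10/13 = 76.92%.

77%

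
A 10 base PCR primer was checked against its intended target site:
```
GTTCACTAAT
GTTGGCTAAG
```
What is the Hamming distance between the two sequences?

Comparing position by position, 3 sites differ: 4 (C/G), 5 (A/G), 10 (T/G).

3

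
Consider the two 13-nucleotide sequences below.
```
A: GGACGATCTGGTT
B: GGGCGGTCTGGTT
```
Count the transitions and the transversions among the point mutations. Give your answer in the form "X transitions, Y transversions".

Mismatches (1-based):
site 3: A→G (purine→purine, transition)
site 6: A→G (purine→purine, transition)

2 transitions, 0 transversions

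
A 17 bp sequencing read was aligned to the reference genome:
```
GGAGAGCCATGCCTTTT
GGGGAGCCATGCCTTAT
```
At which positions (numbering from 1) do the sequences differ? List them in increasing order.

3, 16

Differences at position 3 (A→G), position 16 (T→A).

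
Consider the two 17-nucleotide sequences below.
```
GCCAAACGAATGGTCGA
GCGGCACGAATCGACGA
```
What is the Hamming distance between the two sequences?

The sequences differ at sites 3, 4, 5, 12, 14 (1-based) — 5 in total.

5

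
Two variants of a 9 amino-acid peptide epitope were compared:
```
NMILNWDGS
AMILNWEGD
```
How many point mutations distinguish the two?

3

The sequences differ at positions 1, 7, 9 (1-based) — 3 in total.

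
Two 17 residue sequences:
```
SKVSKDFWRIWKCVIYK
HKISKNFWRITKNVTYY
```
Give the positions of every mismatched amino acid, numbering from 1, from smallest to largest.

Scanning 1-based: 1: S/H; 3: V/I; 6: D/N; 11: W/T; 13: C/N; 15: I/T; 17: K/Y.

1, 3, 6, 11, 13, 15, 17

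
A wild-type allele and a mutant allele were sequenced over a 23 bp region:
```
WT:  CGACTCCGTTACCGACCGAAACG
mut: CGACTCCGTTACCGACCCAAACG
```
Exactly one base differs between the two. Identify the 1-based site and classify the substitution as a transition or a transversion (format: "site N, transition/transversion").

The sequences differ only at site 18: G→C (purine→pyrimidine), a transversion.

site 18, transversion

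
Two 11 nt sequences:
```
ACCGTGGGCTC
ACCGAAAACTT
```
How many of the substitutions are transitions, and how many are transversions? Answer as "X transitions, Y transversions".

4 transitions, 1 transversion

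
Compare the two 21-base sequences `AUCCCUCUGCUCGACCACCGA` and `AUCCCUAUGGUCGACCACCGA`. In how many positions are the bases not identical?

The sequences differ at positions 7, 10 (1-based) — 2 in total.

2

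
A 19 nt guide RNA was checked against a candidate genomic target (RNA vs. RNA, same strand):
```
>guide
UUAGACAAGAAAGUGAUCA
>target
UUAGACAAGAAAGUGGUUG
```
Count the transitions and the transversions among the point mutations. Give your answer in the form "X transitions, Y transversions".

Transitions (purine↔purine or pyrimidine↔pyrimidine): 16 A→G, 18 C→U, 19 A→G.
Transversions (purine↔pyrimidine): none.

3 transitions, 0 transversions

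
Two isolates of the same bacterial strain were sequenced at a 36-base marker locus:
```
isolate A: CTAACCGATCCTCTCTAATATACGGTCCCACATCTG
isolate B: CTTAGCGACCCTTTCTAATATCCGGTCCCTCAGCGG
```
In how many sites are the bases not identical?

8

Comparing position by position, 8 sites differ: 3 (A/T), 5 (C/G), 9 (T/C), 13 (C/T), 22 (A/C), 30 (A/T), 33 (T/G), 35 (T/G).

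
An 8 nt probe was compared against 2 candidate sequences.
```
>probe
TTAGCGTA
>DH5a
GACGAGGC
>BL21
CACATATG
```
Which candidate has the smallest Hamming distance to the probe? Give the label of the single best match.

DH5a differs at 6 sites; BL21 differs at 7 sites. The closest is DH5a.

DH5a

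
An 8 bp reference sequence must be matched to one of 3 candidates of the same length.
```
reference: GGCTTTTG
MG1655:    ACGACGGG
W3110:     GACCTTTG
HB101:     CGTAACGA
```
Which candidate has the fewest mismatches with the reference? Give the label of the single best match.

W3110

Hamming distances to reference — MG1655: 7; W3110: 2; HB101: 7.
Smallest is W3110 with 2 mismatches.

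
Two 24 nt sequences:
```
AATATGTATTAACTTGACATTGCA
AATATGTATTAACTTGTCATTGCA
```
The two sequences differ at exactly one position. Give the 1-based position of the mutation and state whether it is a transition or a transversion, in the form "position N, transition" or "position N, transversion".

position 17, transversion

The sequences differ only at position 17: A→T (purine→pyrimidine), a transversion.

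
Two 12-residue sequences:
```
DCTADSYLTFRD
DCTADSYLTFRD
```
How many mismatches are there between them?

0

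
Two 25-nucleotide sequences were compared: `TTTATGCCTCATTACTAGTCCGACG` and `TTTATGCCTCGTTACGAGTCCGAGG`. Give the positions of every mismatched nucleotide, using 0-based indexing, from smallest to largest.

Scanning 0-based: 10: A/G; 15: T/G; 23: C/G.

10, 15, 23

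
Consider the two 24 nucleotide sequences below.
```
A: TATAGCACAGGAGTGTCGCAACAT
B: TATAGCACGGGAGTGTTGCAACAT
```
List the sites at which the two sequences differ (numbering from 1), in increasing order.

Differences at site 9 (A→G), site 17 (C→T).

9, 17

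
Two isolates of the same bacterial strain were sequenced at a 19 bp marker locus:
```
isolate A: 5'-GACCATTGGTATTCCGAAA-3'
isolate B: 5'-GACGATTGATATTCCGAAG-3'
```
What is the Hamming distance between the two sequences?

Comparing position by position, 3 sites differ: 4 (C/G), 9 (G/A), 19 (A/G).

3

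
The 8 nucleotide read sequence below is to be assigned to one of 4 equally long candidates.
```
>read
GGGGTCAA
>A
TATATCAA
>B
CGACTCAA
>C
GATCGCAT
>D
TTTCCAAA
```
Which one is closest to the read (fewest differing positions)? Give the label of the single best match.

B

A differs at 4 positions; B differs at 3 positions; C differs at 5 positions; D differs at 6 positions. The closest is B.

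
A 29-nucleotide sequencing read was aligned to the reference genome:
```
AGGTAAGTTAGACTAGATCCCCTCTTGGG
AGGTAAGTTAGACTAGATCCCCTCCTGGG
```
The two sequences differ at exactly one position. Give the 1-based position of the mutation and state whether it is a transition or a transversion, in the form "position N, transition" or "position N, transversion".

position 25, transition

The sequences differ only at position 25: T→C (pyrimidine→pyrimidine), a transition.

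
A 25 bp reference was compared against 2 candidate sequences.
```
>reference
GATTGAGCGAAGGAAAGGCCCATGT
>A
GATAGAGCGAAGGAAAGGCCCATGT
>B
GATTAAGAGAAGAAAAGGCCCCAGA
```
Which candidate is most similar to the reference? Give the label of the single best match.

Hamming distances to reference — A: 1; B: 6.
Smallest is A with 1 mismatch.

A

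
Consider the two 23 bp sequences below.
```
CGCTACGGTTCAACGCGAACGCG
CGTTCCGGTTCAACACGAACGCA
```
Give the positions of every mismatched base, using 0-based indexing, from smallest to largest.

Scanning 0-based: 2: C/T; 4: A/C; 14: G/A; 22: G/A.

2, 4, 14, 22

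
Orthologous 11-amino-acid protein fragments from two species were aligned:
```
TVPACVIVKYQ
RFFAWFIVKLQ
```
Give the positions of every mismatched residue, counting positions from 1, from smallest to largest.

Scanning 1-based: 1: T/R; 2: V/F; 3: P/F; 5: C/W; 6: V/F; 10: Y/L.

1, 2, 3, 5, 6, 10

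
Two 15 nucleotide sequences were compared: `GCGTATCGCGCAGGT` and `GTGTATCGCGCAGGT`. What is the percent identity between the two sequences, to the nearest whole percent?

93%

Mismatch at position 2 (1-based): 1 of 15.
Identical positions: 14/15 = 93.33% → 93%.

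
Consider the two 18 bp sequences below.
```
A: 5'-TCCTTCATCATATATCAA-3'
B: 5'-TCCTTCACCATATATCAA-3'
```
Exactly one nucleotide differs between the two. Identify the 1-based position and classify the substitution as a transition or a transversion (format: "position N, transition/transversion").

position 8, transition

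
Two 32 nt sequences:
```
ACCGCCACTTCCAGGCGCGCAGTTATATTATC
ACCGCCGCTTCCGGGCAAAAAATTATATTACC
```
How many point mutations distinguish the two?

8

Comparing position by position, 8 bases differ: 7 (A/G), 13 (A/G), 17 (G/A), 18 (C/A), 19 (G/A), 20 (C/A), 22 (G/A), 31 (T/C).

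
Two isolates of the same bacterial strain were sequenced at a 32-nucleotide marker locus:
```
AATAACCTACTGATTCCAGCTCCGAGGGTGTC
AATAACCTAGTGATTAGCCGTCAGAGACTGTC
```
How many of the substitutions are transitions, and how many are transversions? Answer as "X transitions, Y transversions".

1 transition, 8 transversions

Mismatches (1-based):
position 10: C→G (pyrimidine→purine, transversion)
position 16: C→A (pyrimidine→purine, transversion)
position 17: C→G (pyrimidine→purine, transversion)
position 18: A→C (purine→pyrimidine, transversion)
position 19: G→C (purine→pyrimidine, transversion)
position 20: C→G (pyrimidine→purine, transversion)
position 23: C→A (pyrimidine→purine, transversion)
position 27: G→A (purine→purine, transition)
position 28: G→C (purine→pyrimidine, transversion)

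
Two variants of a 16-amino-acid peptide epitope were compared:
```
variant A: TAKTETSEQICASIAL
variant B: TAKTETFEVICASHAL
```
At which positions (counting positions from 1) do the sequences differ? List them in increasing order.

7, 9, 14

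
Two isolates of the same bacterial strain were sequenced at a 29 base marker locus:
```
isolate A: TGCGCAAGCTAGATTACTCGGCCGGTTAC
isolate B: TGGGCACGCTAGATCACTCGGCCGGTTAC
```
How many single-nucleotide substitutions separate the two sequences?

3

The sequences differ at sites 3, 7, 15 (1-based) — 3 in total.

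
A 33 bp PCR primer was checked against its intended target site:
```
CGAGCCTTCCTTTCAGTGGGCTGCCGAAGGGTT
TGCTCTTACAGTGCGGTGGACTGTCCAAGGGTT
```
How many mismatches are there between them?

Comparing position by position, 12 bases differ: 1 (C/T), 3 (A/C), 4 (G/T), 6 (C/T), 8 (T/A), 10 (C/A), 11 (T/G), 13 (T/G), 15 (A/G), 20 (G/A), 24 (C/T), 26 (G/C).

12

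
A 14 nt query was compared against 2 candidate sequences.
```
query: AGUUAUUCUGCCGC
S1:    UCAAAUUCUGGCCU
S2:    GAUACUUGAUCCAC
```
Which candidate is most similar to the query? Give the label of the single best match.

S1

Hamming distances to query — S1: 7; S2: 8.
Smallest is S1 with 7 mismatches.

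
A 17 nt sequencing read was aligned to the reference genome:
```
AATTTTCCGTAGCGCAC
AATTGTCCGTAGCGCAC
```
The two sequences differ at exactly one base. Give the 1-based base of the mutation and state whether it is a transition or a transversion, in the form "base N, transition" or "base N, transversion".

The sequences differ only at base 5: T→G (pyrimidine→purine), a transversion.

base 5, transversion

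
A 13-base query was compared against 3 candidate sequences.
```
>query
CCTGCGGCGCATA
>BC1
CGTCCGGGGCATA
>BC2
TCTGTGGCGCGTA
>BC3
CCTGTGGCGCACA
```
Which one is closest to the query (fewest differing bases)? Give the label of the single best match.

BC3

Hamming distances to query — BC1: 3; BC2: 3; BC3: 2.
Smallest is BC3 with 2 mismatches.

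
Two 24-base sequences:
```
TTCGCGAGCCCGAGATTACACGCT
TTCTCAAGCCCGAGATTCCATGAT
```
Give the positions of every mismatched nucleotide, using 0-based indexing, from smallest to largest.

3, 5, 17, 20, 22

Differences at position 3 (G→T), position 5 (G→A), position 17 (A→C), position 20 (C→T), position 22 (C→A).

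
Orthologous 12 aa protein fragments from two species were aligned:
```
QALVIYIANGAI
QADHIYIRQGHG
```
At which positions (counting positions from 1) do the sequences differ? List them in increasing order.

Differences at position 3 (L→D), position 4 (V→H), position 8 (A→R), position 9 (N→Q), position 11 (A→H), position 12 (I→G).

3, 4, 8, 9, 11, 12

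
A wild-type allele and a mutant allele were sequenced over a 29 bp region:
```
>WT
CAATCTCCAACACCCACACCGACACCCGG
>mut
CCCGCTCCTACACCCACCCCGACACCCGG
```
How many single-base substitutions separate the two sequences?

5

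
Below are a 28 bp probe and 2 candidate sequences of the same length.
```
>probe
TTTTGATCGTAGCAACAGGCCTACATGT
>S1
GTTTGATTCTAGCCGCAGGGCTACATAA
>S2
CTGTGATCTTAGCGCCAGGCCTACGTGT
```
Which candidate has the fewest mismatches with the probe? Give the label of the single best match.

S1 differs at 8 sites; S2 differs at 6 sites. The closest is S2.

S2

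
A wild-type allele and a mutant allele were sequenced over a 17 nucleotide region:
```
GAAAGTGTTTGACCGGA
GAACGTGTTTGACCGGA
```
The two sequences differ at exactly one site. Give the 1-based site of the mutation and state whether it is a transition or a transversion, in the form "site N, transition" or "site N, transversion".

site 4, transversion

The sequences differ only at site 4: A→C (purine→pyrimidine), a transversion.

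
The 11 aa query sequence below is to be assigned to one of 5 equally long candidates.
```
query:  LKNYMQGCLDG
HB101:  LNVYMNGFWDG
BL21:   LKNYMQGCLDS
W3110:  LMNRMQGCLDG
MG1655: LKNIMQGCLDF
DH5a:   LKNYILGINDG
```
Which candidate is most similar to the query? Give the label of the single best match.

BL21

Hamming distances to query — HB101: 5; BL21: 1; W3110: 2; MG1655: 2; DH5a: 4.
Smallest is BL21 with 1 mismatch.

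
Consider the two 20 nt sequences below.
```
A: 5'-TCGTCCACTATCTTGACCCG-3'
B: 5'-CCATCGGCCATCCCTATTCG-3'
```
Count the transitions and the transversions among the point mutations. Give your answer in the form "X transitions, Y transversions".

8 transitions, 2 transversions

Mismatches (1-based):
site 1: T→C (pyrimidine→pyrimidine, transition)
site 3: G→A (purine→purine, transition)
site 6: C→G (pyrimidine→purine, transversion)
site 7: A→G (purine→purine, transition)
site 9: T→C (pyrimidine→pyrimidine, transition)
site 13: T→C (pyrimidine→pyrimidine, transition)
site 14: T→C (pyrimidine→pyrimidine, transition)
site 15: G→T (purine→pyrimidine, transversion)
site 17: C→T (pyrimidine→pyrimidine, transition)
site 18: C→T (pyrimidine→pyrimidine, transition)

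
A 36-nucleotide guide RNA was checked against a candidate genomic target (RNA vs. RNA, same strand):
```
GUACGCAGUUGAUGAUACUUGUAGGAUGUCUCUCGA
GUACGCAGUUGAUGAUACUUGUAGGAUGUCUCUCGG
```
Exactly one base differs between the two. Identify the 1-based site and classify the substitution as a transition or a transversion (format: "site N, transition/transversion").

site 36, transition

The sequences differ only at site 36: A→G (purine→purine), a transition.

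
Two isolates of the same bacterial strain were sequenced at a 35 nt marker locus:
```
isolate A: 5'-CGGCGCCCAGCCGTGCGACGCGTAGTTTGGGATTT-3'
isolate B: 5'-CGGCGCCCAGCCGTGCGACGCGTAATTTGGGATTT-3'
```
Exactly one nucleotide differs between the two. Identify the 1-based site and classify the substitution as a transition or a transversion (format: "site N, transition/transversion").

site 25, transition

Site 25 changes G→A. G is a purine and A is a purine, so this is a transition.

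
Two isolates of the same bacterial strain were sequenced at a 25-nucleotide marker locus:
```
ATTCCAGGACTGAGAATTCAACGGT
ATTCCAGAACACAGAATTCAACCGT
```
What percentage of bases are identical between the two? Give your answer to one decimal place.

Mismatches at positions 8, 11, 12, 23 (1-based): 4 of 25.
Identical positions: 21/25 = 84% → 84.0%.

84.0%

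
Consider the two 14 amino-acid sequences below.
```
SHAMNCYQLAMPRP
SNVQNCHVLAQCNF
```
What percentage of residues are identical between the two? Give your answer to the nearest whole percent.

9 positions differ (2, 3, 4, 7, 8, 11, 12, 13, 14), so 5 of 14 match: 5/14 = 35.71%.

36%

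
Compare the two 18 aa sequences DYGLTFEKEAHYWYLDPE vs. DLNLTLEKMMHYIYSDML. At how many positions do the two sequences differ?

9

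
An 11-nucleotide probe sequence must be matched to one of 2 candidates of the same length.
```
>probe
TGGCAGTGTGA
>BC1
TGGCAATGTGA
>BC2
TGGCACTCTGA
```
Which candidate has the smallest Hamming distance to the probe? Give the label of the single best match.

BC1 differs at 1 site; BC2 differs at 2 sites. The closest is BC1.

BC1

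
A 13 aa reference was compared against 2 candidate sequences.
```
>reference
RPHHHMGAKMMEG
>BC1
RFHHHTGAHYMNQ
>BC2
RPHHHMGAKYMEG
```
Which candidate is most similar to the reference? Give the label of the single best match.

BC2

BC1 differs at 6 residues; BC2 differs at 1 residue. The closest is BC2.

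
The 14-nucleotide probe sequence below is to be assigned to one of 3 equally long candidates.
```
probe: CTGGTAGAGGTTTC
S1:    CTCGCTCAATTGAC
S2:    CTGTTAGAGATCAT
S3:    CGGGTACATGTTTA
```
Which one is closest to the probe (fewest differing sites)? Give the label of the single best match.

S3

S1 differs at 8 sites; S2 differs at 5 sites; S3 differs at 4 sites. The closest is S3.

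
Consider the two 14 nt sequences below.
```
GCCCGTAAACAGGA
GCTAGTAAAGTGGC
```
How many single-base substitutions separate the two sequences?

5

Mismatches (1-based): site 3: C→T; site 4: C→A; site 10: C→G; site 11: A→T; site 14: A→C.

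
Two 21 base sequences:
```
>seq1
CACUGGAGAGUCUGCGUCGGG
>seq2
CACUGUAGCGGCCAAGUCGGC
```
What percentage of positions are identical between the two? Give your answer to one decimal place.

66.7%

7 positions differ (6, 9, 11, 13, 14, 15, 21), so 14 of 21 match: 14/21 = 66.67%.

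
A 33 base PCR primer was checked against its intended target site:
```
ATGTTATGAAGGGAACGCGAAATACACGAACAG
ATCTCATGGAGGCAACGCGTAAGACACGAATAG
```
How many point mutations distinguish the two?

The sequences differ at positions 3, 5, 9, 13, 20, 23, 31 (1-based) — 7 in total.

7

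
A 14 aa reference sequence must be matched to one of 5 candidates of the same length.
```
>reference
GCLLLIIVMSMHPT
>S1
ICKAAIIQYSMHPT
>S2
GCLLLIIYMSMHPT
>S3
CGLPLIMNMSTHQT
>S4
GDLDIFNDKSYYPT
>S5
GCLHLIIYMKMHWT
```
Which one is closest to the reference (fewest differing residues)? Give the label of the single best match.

S2

Hamming distances to reference — S1: 6; S2: 1; S3: 7; S4: 9; S5: 4.
Smallest is S2 with 1 mismatch.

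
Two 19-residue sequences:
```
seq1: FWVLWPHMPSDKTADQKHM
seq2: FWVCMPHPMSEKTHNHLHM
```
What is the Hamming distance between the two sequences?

9

Comparing position by position, 9 positions differ: 4 (L/C), 5 (W/M), 8 (M/P), 9 (P/M), 11 (D/E), 14 (A/H), 15 (D/N), 16 (Q/H), 17 (K/L).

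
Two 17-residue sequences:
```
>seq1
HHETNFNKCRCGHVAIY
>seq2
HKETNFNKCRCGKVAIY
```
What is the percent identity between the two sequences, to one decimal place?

88.2%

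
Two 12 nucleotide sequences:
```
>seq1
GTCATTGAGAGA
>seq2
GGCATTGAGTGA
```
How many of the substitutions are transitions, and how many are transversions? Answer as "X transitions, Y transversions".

0 transitions, 2 transversions

Transitions (purine↔purine or pyrimidine↔pyrimidine): none.
Transversions (purine↔pyrimidine): 2 T→G, 10 A→T.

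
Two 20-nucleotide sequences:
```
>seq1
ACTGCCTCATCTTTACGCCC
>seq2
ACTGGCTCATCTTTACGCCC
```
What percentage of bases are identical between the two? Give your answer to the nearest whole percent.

Mismatch at position 5 (1-based): 1 of 20.
Identical positions: 19/20 = 95% → 95%.

95%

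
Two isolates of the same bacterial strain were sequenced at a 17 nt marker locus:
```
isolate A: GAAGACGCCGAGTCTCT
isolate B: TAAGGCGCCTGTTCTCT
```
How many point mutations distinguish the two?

The sequences differ at bases 1, 5, 10, 11, 12 (1-based) — 5 in total.

5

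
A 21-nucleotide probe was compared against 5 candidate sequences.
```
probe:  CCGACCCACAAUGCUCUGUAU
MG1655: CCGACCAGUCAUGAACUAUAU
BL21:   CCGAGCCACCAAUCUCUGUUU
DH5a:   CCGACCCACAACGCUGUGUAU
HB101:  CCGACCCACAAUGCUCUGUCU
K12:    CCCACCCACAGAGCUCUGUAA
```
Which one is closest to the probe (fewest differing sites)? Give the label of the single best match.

HB101

MG1655 differs at 7 sites; BL21 differs at 5 sites; DH5a differs at 2 sites; HB101 differs at 1 site; K12 differs at 4 sites. The closest is HB101.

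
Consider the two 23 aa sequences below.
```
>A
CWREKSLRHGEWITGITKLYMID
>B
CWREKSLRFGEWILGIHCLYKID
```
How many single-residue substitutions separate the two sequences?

5

Comparing position by position, 5 residues differ: 9 (H/F), 14 (T/L), 17 (T/H), 18 (K/C), 21 (M/K).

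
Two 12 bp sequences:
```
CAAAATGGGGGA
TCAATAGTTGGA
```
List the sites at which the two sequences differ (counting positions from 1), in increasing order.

Scanning 1-based: 1: C/T; 2: A/C; 5: A/T; 6: T/A; 8: G/T; 9: G/T.

1, 2, 5, 6, 8, 9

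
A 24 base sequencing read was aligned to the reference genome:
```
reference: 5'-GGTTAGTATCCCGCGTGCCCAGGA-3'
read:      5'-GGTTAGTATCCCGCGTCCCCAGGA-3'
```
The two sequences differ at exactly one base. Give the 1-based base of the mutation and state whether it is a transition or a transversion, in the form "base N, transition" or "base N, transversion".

base 17, transversion

Base 17 changes G→C. G is a purine and C is a pyrimidine, so this is a transversion.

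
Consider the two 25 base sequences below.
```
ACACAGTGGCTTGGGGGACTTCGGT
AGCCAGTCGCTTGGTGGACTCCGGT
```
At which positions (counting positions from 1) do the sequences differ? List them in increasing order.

Scanning 1-based: 2: C/G; 3: A/C; 8: G/C; 15: G/T; 21: T/C.

2, 3, 8, 15, 21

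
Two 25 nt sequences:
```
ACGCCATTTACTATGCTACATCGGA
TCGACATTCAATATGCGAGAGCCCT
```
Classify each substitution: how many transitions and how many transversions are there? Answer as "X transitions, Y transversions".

Transitions (purine↔purine or pyrimidine↔pyrimidine): 9 T→C.
Transversions (purine↔pyrimidine): 1 A→T, 4 C→A, 11 C→A, 17 T→G, 19 C→G, 21 T→G, 23 G→C, 24 G→C, 25 A→T.

1 transition, 9 transversions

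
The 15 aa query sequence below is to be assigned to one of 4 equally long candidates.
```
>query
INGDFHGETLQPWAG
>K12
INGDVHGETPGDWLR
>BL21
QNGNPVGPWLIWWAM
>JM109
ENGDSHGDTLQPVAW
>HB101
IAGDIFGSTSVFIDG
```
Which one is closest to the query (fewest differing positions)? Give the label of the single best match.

JM109

K12 differs at 6 positions; BL21 differs at 9 positions; JM109 differs at 5 positions; HB101 differs at 9 positions. The closest is JM109.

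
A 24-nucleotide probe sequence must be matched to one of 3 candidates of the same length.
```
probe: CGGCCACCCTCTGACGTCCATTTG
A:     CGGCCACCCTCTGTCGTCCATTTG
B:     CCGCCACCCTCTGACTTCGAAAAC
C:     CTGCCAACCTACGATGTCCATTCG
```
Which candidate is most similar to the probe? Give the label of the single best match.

A

A differs at 1 base; B differs at 7 bases; C differs at 6 bases. The closest is A.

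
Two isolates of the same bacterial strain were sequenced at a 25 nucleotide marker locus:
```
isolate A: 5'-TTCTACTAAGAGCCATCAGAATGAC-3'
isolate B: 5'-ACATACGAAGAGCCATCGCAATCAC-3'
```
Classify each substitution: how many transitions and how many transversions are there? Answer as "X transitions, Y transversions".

2 transitions, 5 transversions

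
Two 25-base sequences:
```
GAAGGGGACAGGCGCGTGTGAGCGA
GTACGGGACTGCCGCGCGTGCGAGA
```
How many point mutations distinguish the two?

7

The sequences differ at positions 2, 4, 10, 12, 17, 21, 23 (1-based) — 7 in total.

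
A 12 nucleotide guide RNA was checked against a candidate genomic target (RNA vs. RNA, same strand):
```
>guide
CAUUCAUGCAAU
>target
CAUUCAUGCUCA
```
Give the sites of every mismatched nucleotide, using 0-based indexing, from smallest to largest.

9, 10, 11

Differences at site 9 (A→U), site 10 (A→C), site 11 (U→A).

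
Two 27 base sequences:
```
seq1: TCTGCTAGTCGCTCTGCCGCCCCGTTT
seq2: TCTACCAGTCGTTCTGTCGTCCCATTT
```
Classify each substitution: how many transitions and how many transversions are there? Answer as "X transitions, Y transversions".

Transitions (purine↔purine or pyrimidine↔pyrimidine): 4 G→A, 6 T→C, 12 C→T, 17 C→T, 20 C→T, 24 G→A.
Transversions (purine↔pyrimidine): none.

6 transitions, 0 transversions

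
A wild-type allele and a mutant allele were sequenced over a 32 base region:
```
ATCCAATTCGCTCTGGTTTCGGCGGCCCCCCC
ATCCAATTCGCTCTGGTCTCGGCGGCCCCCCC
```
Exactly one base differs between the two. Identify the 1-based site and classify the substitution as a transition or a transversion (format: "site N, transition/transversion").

The sequences differ only at site 18: T→C (pyrimidine→pyrimidine), a transition.

site 18, transition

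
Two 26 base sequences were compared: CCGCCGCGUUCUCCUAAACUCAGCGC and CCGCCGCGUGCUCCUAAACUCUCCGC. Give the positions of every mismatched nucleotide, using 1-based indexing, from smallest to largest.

Differences at position 10 (U→G), position 22 (A→U), position 23 (G→C).

10, 22, 23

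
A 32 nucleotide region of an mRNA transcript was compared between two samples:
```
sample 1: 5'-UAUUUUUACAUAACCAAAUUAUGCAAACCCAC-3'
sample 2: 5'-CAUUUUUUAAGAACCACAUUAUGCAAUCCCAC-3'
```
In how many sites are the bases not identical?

Mismatches (1-based): site 1: U→C; site 8: A→U; site 9: C→A; site 11: U→G; site 17: A→C; site 27: A→U.

6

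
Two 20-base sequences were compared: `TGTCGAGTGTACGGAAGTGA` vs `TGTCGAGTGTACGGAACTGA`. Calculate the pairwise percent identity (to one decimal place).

95.0%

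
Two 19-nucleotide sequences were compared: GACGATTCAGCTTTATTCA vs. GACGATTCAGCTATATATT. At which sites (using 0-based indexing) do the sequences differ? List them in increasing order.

Differences at site 12 (T→A), site 16 (T→A), site 17 (C→T), site 18 (A→T).

12, 16, 17, 18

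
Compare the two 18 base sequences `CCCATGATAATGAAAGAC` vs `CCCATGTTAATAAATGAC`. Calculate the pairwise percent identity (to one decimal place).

Mismatches at positions 7, 12, 15 (1-based): 3 of 18.
Identical positions: 15/18 = 83.33% → 83.3%.

83.3%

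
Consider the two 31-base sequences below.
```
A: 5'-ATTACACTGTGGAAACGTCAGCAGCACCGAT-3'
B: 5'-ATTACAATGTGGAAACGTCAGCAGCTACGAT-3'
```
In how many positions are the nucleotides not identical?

3

Mismatches (1-based): position 7: C→A; position 26: A→T; position 27: C→A.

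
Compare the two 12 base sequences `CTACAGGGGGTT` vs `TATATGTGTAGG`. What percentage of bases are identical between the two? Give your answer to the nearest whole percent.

17%

10 positions differ (1, 2, 3, 4, 5, 7, 9, 10, 11, 12), so 2 of 12 match: 2/12 = 16.67%.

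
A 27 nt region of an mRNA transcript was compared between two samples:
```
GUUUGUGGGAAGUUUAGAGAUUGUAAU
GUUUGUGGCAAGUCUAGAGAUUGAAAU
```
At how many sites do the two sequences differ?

Mismatches (1-based): site 9: G→C; site 14: U→C; site 24: U→A.

3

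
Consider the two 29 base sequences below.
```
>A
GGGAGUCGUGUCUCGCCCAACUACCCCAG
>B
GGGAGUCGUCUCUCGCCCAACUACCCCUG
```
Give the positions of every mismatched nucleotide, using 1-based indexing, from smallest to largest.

10, 28

Scanning 1-based: 10: G/C; 28: A/U.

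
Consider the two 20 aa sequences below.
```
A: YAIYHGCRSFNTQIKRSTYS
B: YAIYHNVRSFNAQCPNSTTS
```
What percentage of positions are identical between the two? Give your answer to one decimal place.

65.0%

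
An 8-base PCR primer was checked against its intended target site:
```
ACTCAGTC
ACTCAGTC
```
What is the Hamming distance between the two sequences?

The two sequences are identical at every position.

0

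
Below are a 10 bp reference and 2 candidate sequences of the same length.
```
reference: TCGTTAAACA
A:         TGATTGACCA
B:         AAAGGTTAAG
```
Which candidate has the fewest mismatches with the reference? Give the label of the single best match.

Hamming distances to reference — A: 4; B: 9.
Smallest is A with 4 mismatches.

A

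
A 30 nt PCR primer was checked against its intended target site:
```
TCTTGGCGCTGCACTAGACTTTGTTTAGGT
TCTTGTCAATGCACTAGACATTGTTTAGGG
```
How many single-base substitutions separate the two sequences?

The sequences differ at positions 6, 8, 9, 20, 30 (1-based) — 5 in total.

5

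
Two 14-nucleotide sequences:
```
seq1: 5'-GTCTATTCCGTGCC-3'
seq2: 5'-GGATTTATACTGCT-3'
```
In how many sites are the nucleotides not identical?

8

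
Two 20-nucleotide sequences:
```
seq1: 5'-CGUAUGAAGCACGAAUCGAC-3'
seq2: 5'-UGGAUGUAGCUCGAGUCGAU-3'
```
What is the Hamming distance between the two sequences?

6

Mismatches (1-based): position 1: C→U; position 3: U→G; position 7: A→U; position 11: A→U; position 15: A→G; position 20: C→U.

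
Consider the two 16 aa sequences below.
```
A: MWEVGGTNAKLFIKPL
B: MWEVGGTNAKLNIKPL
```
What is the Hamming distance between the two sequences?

Comparing position by position, 1 residue differs: 12 (F/N).

1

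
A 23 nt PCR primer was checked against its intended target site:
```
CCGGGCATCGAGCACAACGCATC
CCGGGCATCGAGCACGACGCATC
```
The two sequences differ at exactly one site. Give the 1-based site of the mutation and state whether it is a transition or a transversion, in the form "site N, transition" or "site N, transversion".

Site 16 changes A→G. A is a purine and G is a purine, so this is a transition.

site 16, transition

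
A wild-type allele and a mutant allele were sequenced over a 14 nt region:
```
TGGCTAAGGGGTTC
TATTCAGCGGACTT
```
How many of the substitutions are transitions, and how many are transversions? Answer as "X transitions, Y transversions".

Mismatches (1-based):
position 2: G→A (purine→purine, transition)
position 3: G→T (purine→pyrimidine, transversion)
position 4: C→T (pyrimidine→pyrimidine, transition)
position 5: T→C (pyrimidine→pyrimidine, transition)
position 7: A→G (purine→purine, transition)
position 8: G→C (purine→pyrimidine, transversion)
position 11: G→A (purine→purine, transition)
position 12: T→C (pyrimidine→pyrimidine, transition)
position 14: C→T (pyrimidine→pyrimidine, transition)

7 transitions, 2 transversions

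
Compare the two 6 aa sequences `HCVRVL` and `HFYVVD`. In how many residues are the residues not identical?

4

Mismatches (1-based): residue 2: C→F; residue 3: V→Y; residue 4: R→V; residue 6: L→D.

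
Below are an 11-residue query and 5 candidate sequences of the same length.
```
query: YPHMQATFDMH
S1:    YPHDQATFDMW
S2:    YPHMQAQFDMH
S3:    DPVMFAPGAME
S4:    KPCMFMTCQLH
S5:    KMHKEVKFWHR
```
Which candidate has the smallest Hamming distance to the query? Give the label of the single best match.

S1 differs at 2 positions; S2 differs at 1 position; S3 differs at 7 positions; S4 differs at 7 positions; S5 differs at 9 positions. The closest is S2.

S2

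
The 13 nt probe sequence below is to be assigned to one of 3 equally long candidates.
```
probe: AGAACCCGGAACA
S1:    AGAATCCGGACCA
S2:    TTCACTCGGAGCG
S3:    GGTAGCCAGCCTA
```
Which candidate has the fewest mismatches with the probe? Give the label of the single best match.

Hamming distances to probe — S1: 2; S2: 6; S3: 7.
Smallest is S1 with 2 mismatches.

S1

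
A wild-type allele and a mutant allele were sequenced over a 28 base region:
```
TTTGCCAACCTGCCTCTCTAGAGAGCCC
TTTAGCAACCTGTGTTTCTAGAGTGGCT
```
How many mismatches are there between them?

8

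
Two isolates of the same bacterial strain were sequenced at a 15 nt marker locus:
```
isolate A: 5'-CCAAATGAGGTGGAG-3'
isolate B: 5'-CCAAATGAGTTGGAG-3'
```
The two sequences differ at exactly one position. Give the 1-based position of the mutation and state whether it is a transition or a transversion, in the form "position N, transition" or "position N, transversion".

position 10, transversion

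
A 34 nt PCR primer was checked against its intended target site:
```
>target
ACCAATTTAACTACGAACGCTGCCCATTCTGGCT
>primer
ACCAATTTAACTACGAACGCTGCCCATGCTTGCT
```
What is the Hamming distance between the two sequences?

2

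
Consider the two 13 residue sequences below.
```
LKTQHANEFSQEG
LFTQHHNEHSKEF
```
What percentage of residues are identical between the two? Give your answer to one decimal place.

61.5%

5 positions differ (2, 6, 9, 11, 13), so 8 of 13 match: 8/13 = 61.54%.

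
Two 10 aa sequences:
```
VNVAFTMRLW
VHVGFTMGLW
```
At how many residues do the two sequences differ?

Mismatches (1-based): residue 2: N→H; residue 4: A→G; residue 8: R→G.

3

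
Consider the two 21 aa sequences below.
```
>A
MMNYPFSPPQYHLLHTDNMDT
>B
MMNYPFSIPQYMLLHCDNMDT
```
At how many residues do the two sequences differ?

3

Comparing position by position, 3 residues differ: 8 (P/I), 12 (H/M), 16 (T/C).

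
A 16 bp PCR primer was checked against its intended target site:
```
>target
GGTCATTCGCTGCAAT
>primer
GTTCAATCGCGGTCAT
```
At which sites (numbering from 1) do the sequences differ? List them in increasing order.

2, 6, 11, 13, 14

Differences at site 2 (G→T), site 6 (T→A), site 11 (T→G), site 13 (C→T), site 14 (A→C).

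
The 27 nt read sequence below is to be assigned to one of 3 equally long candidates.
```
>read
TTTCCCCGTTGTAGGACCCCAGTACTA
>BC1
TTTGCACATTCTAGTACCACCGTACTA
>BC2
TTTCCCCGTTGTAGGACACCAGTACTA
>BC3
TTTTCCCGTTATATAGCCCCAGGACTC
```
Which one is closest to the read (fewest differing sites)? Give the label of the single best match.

BC2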